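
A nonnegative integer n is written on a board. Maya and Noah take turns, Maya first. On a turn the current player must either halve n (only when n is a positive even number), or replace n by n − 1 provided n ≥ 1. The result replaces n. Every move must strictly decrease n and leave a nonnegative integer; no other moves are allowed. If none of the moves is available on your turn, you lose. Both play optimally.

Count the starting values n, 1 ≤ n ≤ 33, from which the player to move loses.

16

Build the W/L table. Terminal = L. A non-terminal position is W if it has a move to some L; otherwise it is L.
n=0: no move → L
n=1: can move to 0, which is L ⇒ W
n=2: the only move is to 1(W), a W ⇒ L
n=3: can move to 2, which is L ⇒ W
n=4: can move to 2, which is L ⇒ W
n=5: the only move is to 4(W), a W ⇒ L
n=6: can move to 5, which is L ⇒ W
n=7: the only move is to 6(W), a W ⇒ L
n=8: can move to 7, which is L ⇒ W
n=9: the only move is to 8(W), a W ⇒ L
n=10: can move to 5, which is L ⇒ W
n=11: the only move is to 10(W), a W ⇒ L
n=12: can move to 11, which is L ⇒ W
n=13: the only move is to 12(W), a W ⇒ L
n=14: can move to 7, which is L ⇒ W
n=15: the only move is to 14(W), a W ⇒ L
n=16: can move to 15, which is L ⇒ W
n=17: the only move is to 16(W), a W ⇒ L
n=18: can move to 9, which is L ⇒ W
n=19: the only move is to 18(W), a W ⇒ L
n=20: can move to 19, which is L ⇒ W
n=21: the only move is to 20(W), a W ⇒ L
n=22: can move to 11, which is L ⇒ W
n=23: the only move is to 22(W), a W ⇒ L
n=24: can move to 23, which is L ⇒ W
n=25: the only move is to 24(W), a W ⇒ L
n=26: can move to 13, which is L ⇒ W
n=27: the only move is to 26(W), a W ⇒ L
n=28: can move to 27, which is L ⇒ W
n=29: the only move is to 28(W), a W ⇒ L
n=30: can move to 15, which is L ⇒ W
n=31: the only move is to 30(W), a W ⇒ L
n=32: can move to 31, which is L ⇒ W
n=33: the only move is to 32(W), a W ⇒ L
L entries with 1 ≤ n ≤ 33 (n=0 is outside the asked range and is not counted): n = 2, 5, 7, 9, 11, 13, 15, 17, 19, 21, 23, 25, 27, 29, 31, 33; that makes 16.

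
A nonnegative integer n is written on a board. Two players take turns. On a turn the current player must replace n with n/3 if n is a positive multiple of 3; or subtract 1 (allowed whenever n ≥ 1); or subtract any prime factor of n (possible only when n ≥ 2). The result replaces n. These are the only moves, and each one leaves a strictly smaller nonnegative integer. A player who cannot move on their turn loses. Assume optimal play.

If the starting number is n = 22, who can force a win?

Label each position W (a win for the player to move) or L (a loss). A position with no legal move is L; any other position is W exactly when some move reaches an L, and L when every move reaches a W.
n=0: no move → L
n=1: →0(L), so W
n=2: →0(L), so W
n=3: →0(L), so W
n=4: →2(W), 3(W) — all W, so L
n=5: →0(L), so W
n=6: →4(L), so W
n=7: →0(L), so W
n=8: →6(W), 7(W) — all W, so L
n=9: →8(L), so W
n=10: →8(L), so W
n=11: →0(L), so W
n=12: →4(L), so W
n=13: →0(L), so W
n=14: →7(W), 12(W), 13(W) — all W, so L
n=15: →14(L), so W
n=16: →14(L), so W
n=17: →0(L), so W
n=18: →6(W), 15(W), 16(W), 17(W) — all W, so L
n=19: →0(L), so W
n=20: →18(L), so W
n=21: →14(L), so W
n=22: →11(W), 20(W), 21(W) — all W, so L
The starting position 22 is L: whatever the player to move does, the opponent receives a W position.

The second player wins.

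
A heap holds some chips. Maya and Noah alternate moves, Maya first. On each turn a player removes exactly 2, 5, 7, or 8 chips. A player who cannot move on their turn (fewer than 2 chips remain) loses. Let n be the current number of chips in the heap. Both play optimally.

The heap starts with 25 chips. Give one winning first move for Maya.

Remove 2, leaving 23.

Classify positions by backward induction: terminal positions (no move available) are L. From any other position, the mover wins iff some move reaches an L.
n=0: no move → L
n=1: no move → L
n=2: reaches L-position 0 → W
n=3: reaches L-position 1 → W
n=4: only reaches 2(W), which is W → L
n=5: reaches L-position 0 → W
n=6: reaches L-position 4 → W
n=7: reaches L-position 0 → W
n=8: reaches L-position 1 → W
n=9: reaches L-position 4 → W
n=10: only reaches 8(W), 5(W), 3(W), 2(W), all W → L
n=11: reaches L-position 4 → W
n=12: reaches L-position 10 → W
n=13: only reaches 11(W), 8(W), 6(W), 5(W), all W → L
n=14: only reaches 12(W), 9(W), 7(W), 6(W), all W → L
n=15: reaches L-position 13 → W
n=16: reaches L-position 14 → W
n=17: reaches L-position 10 → W
n=18: reaches L-position 13 → W
n=19: reaches L-position 14 → W
n=20: reaches L-position 13 → W
n=21: reaches L-position 14 → W
n=22: reaches L-position 14 → W
n=23: only reaches 21(W), 18(W), 16(W), 15(W), all W → L
n=24: only reaches 22(W), 19(W), 17(W), 16(W), all W → L
n=25: reaches L-position 23 → W
From 25, the L positions reachable in one move are: 23.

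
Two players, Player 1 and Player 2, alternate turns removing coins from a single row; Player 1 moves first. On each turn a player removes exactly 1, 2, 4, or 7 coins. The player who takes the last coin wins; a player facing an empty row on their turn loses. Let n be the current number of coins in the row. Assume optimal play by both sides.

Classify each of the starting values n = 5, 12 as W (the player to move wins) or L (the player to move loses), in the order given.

Work bottom-up. With no move the player to move loses. Otherwise the position is W if at least one move leads to an L position for the opponent, and L if every move leads to a W.
n=0: no move → L
n=1: reaches L-position 0 → W
n=2: reaches L-position 0 → W
n=3: only reaches 2(W), 1(W), all W → L
n=4: reaches L-position 3 → W
n=5: reaches L-position 3 → W
n=6: only reaches 5(W), 4(W), 2(W), all W → L
n=7: reaches L-position 6 → W
n=8: reaches L-position 6 → W
n=9: only reaches 8(W), 7(W), 5(W), 2(W), all W → L
n=10: reaches L-position 9 → W
n=11: reaches L-position 9 → W
n=12: only reaches 11(W), 10(W), 8(W), 5(W), all W → L

5: W, 12: L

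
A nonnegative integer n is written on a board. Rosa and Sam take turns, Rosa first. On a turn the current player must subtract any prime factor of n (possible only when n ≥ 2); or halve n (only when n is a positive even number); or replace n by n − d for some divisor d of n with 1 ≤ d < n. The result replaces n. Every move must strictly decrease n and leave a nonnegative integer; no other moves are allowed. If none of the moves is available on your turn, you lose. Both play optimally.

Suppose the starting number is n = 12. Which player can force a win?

Rosa wins.

Label each position W (a win for the player to move) or L (a loss). A position with no legal move is L; any other position is W exactly when some move reaches an L, and L when every move reaches a W.
n=0: no move → L
n=1: no move → L
n=2: W (go to 0, an L position)
n=3: W (go to 0, an L position)
n=4: L (options 2(W), 3(W) are all W)
n=5: W (go to 0, an L position)
n=6: W (go to 4, an L position)
n=7: W (go to 0, an L position)
n=8: W (go to 4, an L position)
n=9: L (options 6(W), 8(W) are all W)
n=10: W (go to 9, an L position)
n=11: W (go to 0, an L position)
n=12: W (go to 9, an L position)
From 12 Rosa can move to 9, reaching an L position.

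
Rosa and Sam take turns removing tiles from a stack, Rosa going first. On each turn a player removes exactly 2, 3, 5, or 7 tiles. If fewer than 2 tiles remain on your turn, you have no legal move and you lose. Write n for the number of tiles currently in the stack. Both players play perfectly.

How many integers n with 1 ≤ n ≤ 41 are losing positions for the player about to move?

9

Label each position W (a win for the player to move) or L (a loss). A position with no legal move is L; any other position is W exactly when some move reaches an L, and L when every move reaches a W.
n=0: no move → L
n=1: no move → L
n=2: reaches L-position 0 → W
n=3: reaches L-position 1 → W
n=4: reaches L-position 1 → W
n=5: reaches L-position 0 → W
n=6: reaches L-position 1 → W
n=7: reaches L-position 0 → W
n=8: reaches L-position 1 → W
n=9: only reaches 7(W), 6(W), 4(W), 2(W), all W → L
n=10: only reaches 8(W), 7(W), 5(W), 3(W), all W → L
n=11: reaches L-position 9 → W
n=12: reaches L-position 10 → W
n=13: reaches L-position 10 → W
n=14: reaches L-position 9 → W
n=15: reaches L-position 10 → W
n=16: reaches L-position 9 → W
n=17: reaches L-position 10 → W
n=18: only reaches 16(W), 15(W), 13(W), 11(W), all W → L
n=19: only reaches 17(W), 16(W), 14(W), 12(W), all W → L
n=20: reaches L-position 18 → W
n=21: reaches L-position 19 → W
n=22: reaches L-position 19 → W
n=23: reaches L-position 18 → W
n=24: reaches L-position 19 → W
n=25: reaches L-position 18 → W
n=26: reaches L-position 19 → W
n=27: only reaches 25(W), 24(W), 22(W), 20(W), all W → L
n=28: only reaches 26(W), 25(W), 23(W), 21(W), all W → L
n=29: reaches L-position 27 → W
n=30: reaches L-position 28 → W
n=31: reaches L-position 28 → W
n=32: reaches L-position 27 → W
n=33: reaches L-position 28 → W
n=34: reaches L-position 27 → W
n=35: reaches L-position 28 → W
n=36: only reaches 34(W), 33(W), 31(W), 29(W), all W → L
n=37: only reaches 35(W), 34(W), 32(W), 30(W), all W → L
n=38: reaches L-position 36 → W
n=39: reaches L-position 37 → W
n=40: reaches L-position 37 → W
n=41: reaches L-position 36 → W
L entries with 1 ≤ n ≤ 41 (n=0 is outside the asked range and is not counted): n = 1, 9, 10, 18, 19, 27, 28, 36, 37; that makes 9.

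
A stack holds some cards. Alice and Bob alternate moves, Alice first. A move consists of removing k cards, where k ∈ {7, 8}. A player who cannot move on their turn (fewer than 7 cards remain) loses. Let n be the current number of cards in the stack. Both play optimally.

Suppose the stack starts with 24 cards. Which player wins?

Alice wins.

Use the standard recursion: the mover loses at a terminal position; elsewhere, the mover wins exactly when some move hands the opponent an L position.
n=0: no move → L
n=1: no move → L
n=2: no move → L
n=3: no move → L
n=4: no move → L
n=5: no move → L
n=6: no move → L
n=7: W (go to 0, an L position)
n=8: W (go to 1, an L position)
n=9: W (go to 2, an L position)
n=10: W (go to 3, an L position)
n=11: W (go to 4, an L position)
n=12: W (go to 5, an L position)
n=13: W (go to 6, an L position)
n=14: W (go to 6, an L position)
n=15: L (options 8(W), 7(W) are all W)
n=16: L (options 9(W), 8(W) are all W)
n=17: L (options 10(W), 9(W) are all W)
n=18: L (options 11(W), 10(W) are all W)
n=19: L (options 12(W), 11(W) are all W)
n=20: L (options 13(W), 12(W) are all W)
n=21: L (options 14(W), 13(W) are all W)
n=22: W (go to 15, an L position)
n=23: W (go to 16, an L position)
n=24: W (go to 17, an L position)
The starting position 24 is W: Alice should remove 7, leaving 17, handing over an L position.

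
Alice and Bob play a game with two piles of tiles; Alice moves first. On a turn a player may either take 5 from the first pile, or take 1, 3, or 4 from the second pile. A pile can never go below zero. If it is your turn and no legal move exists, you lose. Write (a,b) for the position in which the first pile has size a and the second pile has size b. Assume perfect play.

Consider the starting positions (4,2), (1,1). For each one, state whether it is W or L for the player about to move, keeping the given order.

Use the standard recursion: the mover loses at a terminal position; elsewhere, the mover wins exactly when some move hands the opponent an L position.
No move ever increases a pile, so every position that can arise here has a ≤ 4 and b ≤ 2; it is enough to label the cells with 0 ≤ a ≤ 4 and 0 ≤ b ≤ 2.
Every move lowers a or b (never raises either), so fill the grid row by row in increasing a, and left to right within a row: each cell's successors are then already labelled.
      b=0  b=1  b=2
a=0:    L    W    L
a=1:    L    W    L
a=2:    L    W    L
a=3:    L    W    L
a=4:    L    W    L
Cells with no legal move (terminal, hence L): (0,0), (1,0), (2,0), (3,0), (4,0).
The remaining L cells, each justified by listing all of its moves:
(0,2): only reaches (0,1)(W), which is W → L
(1,2): only reaches (1,1)(W), which is W → L
(2,2): only reaches (2,1)(W), which is W → L
(3,2): only reaches (3,1)(W), which is W → L
(4,2): only reaches (4,1)(W), which is W → L
Every other cell has at least one move into one of the L cells above, so it is W.
(4,2): one of the L cells justified above, so L
(1,1): the move to (1,0) reaches an L cell, so W

(4,2): L, (1,1): W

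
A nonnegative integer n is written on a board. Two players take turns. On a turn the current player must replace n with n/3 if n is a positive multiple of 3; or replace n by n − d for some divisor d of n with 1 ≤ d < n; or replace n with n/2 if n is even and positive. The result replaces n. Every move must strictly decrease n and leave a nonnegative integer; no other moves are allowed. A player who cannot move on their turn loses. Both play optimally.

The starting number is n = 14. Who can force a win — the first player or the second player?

The first player wins.

Build the W/L table. Terminal = L. A non-terminal position is W if it has a move to some L; otherwise it is L.
n=0: no move → L
n=1: no move → L
n=2: reaches L-position 1 → W
n=3: reaches L-position 1 → W
n=4: only reaches 2(W), 3(W), all W → L
n=5: reaches L-position 4 → W
n=6: reaches L-position 4 → W
n=7: only reaches 6(W), which is W → L
n=8: reaches L-position 4 → W
n=9: only reaches 3(W), 6(W), 8(W), all W → L
n=10: reaches L-position 9 → W
n=11: only reaches 10(W), which is W → L
n=12: reaches L-position 4 → W
n=13: only reaches 12(W), which is W → L
n=14: reaches L-position 7 → W
The starting position 14 is W: the player to move should move to 7, handing over an L position.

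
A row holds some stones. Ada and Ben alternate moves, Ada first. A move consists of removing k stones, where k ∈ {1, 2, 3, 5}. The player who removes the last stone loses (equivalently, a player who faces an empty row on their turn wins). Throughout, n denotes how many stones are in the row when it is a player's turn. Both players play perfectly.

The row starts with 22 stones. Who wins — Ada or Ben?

Ada wins.

Label each position W (a win for the player to move) or L (a loss). A position with no legal move is W; any other position is W exactly when some move reaches an L, and L when every move reaches a W.
n=0: no move; the opponent has just taken the last stone and therefore loses → W
n=1: →0(W) only, which is W, so L
n=2: →1(L), so W
n=3: →1(L), so W
n=4: →1(L), so W
n=5: →4(W), 3(W), 2(W), 0(W) — all W, so L
n=6: →5(L), so W
n=7: →5(L), so W
n=8: →5(L), so W
n=9: →8(W), 7(W), 6(W), 4(W) — all W, so L
n=10: →9(L), so W
n=11: →9(L), so W
n=12: →9(L), so W
n=13: →12(W), 11(W), 10(W), 8(W) — all W, so L
n=14: →13(L), so W
n=15: →13(L), so W
n=16: →13(L), so W
n=17: →16(W), 15(W), 14(W), 12(W) — all W, so L
n=18: →17(L), so W
n=19: →17(L), so W
n=20: →17(L), so W
n=21: →20(W), 19(W), 18(W), 16(W) — all W, so L
n=22: →21(L), so W
From 22 Ada can remove 1, leaving 21, reaching an L position.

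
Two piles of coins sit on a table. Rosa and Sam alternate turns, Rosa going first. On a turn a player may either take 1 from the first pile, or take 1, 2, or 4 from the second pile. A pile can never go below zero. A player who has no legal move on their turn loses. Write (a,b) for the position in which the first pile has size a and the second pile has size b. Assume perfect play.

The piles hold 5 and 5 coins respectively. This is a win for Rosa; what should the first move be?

Move to (5,4).

Classify positions by backward induction: terminal positions (no move available) are L. From any other position, the mover wins iff some move reaches an L.
No move ever increases a pile, so every position that can arise here has a ≤ 5 and b ≤ 5; it is enough to label the cells with 0 ≤ a ≤ 5 and 0 ≤ b ≤ 5.
Every move lowers a or b (never raises either), so fill the grid row by row in increasing a, and left to right within a row: each cell's successors are then already labelled.
      b=0  b=1  b=2  b=3  b=4  b=5
a=0:    L    W    W    L    W    W
a=1:    W    L    W    W    L    W
a=2:    L    W    W    L    W    W
a=3:    W    L    W    W    L    W
a=4:    L    W    W    L    W    W
a=5:    W    L    W    W    L    W
Cells with no legal move (terminal, hence L): (0,0).
The remaining L cells, each justified by listing all of its moves:
(0,3): L (options (0,2)(W), (0,1)(W) are all W)
(1,1): L (options (0,1)(W), (1,0)(W) are all W)
(1,4): L (options (0,4)(W), (1,3)(W), (1,2)(W), (1,0)(W) are all W)
(2,0): L (sole option (1,0)(W) is W)
(2,3): L (options (1,3)(W), (2,2)(W), (2,1)(W) are all W)
(3,1): L (options (2,1)(W), (3,0)(W) are all W)
(3,4): L (options (2,4)(W), (3,3)(W), (3,2)(W), (3,0)(W) are all W)
(4,0): L (sole option (3,0)(W) is W)
(4,3): L (options (3,3)(W), (4,2)(W), (4,1)(W) are all W)
(5,1): L (options (4,1)(W), (5,0)(W) are all W)
(5,4): L (options (4,4)(W), (5,3)(W), (5,2)(W), (5,0)(W) are all W)
Every other cell has at least one move into one of the L cells above, so it is W.
From (5,5), the L positions reachable in one move are: (5,4), (5,1). Any move reaching one of these is winning.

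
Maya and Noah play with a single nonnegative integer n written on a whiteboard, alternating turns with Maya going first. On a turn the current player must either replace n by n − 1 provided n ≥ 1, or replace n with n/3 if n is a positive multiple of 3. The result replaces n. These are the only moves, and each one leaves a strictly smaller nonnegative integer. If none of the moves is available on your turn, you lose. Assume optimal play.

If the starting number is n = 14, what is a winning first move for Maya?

Positions with no move are L. A position that does have a move is losing for the player to move precisely when every available move leads to a winning position for the opponent. Fill in the labels:
n=0: no move → L
n=1: reaches L-position 0 → W
n=2: only reaches 1(W), which is W → L
n=3: reaches L-position 2 → W
n=4: only reaches 3(W), which is W → L
n=5: reaches L-position 4 → W
n=6: reaches L-position 2 → W
n=7: only reaches 6(W), which is W → L
n=8: reaches L-position 7 → W
n=9: only reaches 3(W), 8(W), all W → L
n=10: reaches L-position 9 → W
n=11: only reaches 10(W), which is W → L
n=12: reaches L-position 4 → W
n=13: only reaches 12(W), which is W → L
n=14: reaches L-position 13 → W
From 14, the L positions reachable in one move are: 13.

Move to 13.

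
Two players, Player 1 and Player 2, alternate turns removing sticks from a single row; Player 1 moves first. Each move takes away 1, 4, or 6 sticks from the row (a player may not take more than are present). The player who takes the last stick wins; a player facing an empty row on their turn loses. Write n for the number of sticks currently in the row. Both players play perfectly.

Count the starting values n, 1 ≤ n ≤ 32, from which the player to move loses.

Classify positions by backward induction: terminal positions (no move available) are L. From any other position, the mover wins iff some move reaches an L.
n=0: no move → L
n=1: W (go to 0, an L position)
n=2: L (sole option 1(W) is W)
n=3: W (go to 2, an L position)
n=4: W (go to 0, an L position)
n=5: L (options 4(W), 1(W) are all W)
n=6: W (go to 5, an L position)
n=7: L (options 6(W), 3(W), 1(W) are all W)
n=8: W (go to 7, an L position)
n=9: W (go to 5, an L position)
n=10: L (options 9(W), 6(W), 4(W) are all W)
n=11: W (go to 10, an L position)
n=12: L (options 11(W), 8(W), 6(W) are all W)
n=13: W (go to 12, an L position)
n=14: W (go to 10, an L position)
n=15: L (options 14(W), 11(W), 9(W) are all W)
n=16: W (go to 15, an L position)
n=17: L (options 16(W), 13(W), 11(W) are all W)
n=18: W (go to 17, an L position)
n=19: W (go to 15, an L position)
n=20: L (options 19(W), 16(W), 14(W) are all W)
n=21: W (go to 20, an L position)
n=22: L (options 21(W), 18(W), 16(W) are all W)
n=23: W (go to 22, an L position)
n=24: W (go to 20, an L position)
n=25: L (options 24(W), 21(W), 19(W) are all W)
n=26: W (go to 25, an L position)
n=27: L (options 26(W), 23(W), 21(W) are all W)
n=28: W (go to 27, an L position)
n=29: W (go to 25, an L position)
n=30: L (options 29(W), 26(W), 24(W) are all W)
n=31: W (go to 30, an L position)
n=32: L (options 31(W), 28(W), 26(W) are all W)
L entries with 1 ≤ n ≤ 32 (n=0 is outside the asked range and is not counted): n = 2, 5, 7, 10, 12, 15, 17, 20, 22, 25, 27, 30, 32; that makes 13.

13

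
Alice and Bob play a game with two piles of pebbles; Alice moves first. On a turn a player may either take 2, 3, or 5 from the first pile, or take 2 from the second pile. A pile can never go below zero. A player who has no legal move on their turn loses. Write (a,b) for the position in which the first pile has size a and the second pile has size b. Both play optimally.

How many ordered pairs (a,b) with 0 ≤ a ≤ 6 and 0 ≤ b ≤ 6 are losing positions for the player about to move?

Compute win/loss labels from the base case upward. A position with no move is L. Any other position is W if it can reach an L in one move, else L.
Every move lowers a or b (never raises either), so fill the grid row by row in increasing a, and left to right within a row: each cell's successors are then already labelled.
      b=0  b=1  b=2  b=3  b=4  b=5  b=6
a=0:    L    L    W    W    L    L    W
a=1:    L    L    W    W    L    L    W
a=2:    W    W    L    L    W    W    L
a=3:    W    W    L    L    W    W    L
a=4:    W    W    W    W    W    W    W
a=5:    W    W    W    W    W    W    W
a=6:    W    W    W    W    W    W    W
Cells with no legal move (terminal, hence L): (0,0), (0,1), (1,0), (1,1).
The remaining L cells, each justified by listing all of its moves:
(0,4): L (sole option (0,2)(W) is W)
(0,5): L (sole option (0,3)(W) is W)
(1,4): L (sole option (1,2)(W) is W)
(1,5): L (sole option (1,3)(W) is W)
(2,2): L (options (0,2)(W), (2,0)(W) are all W)
(2,3): L (options (0,3)(W), (2,1)(W) are all W)
(2,6): L (options (0,6)(W), (2,4)(W) are all W)
(3,2): L (options (1,2)(W), (0,2)(W), (3,0)(W) are all W)
(3,3): L (options (1,3)(W), (0,3)(W), (3,1)(W) are all W)
(3,6): L (options (1,6)(W), (0,6)(W), (3,4)(W) are all W)
Every other cell has at least one move into one of the L cells above, so it is W.
L cells per row: a=0: 4, a=1: 4, a=2: 3, a=3: 3, a=4: 0, a=5: 0, a=6: 0; total 14.

14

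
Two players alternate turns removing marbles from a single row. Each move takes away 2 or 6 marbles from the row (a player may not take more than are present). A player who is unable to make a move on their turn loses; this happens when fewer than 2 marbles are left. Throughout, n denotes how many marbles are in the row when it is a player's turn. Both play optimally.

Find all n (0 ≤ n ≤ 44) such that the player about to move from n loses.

0, 1, 4, 5, 8, 9, 12, 13, 16, 17, 20, 21, 24, 25, 28, 29, 32, 33, 36, 37, 40, 41, 44

Work bottom-up. With no move the player to move loses. Otherwise the position is W if at least one move leads to an L position for the opponent, and L if every move leads to a W.
n=0: no move → L
n=1: no move → L
n=2: W (go to 0, an L position)
n=3: W (go to 1, an L position)
n=4: L (sole option 2(W) is W)
n=5: L (sole option 3(W) is W)
n=6: W (go to 4, an L position)
n=7: W (go to 5, an L position)
n=8: L (options 6(W), 2(W) are all W)
n=9: L (options 7(W), 3(W) are all W)
n=10: W (go to 8, an L position)
n=11: W (go to 9, an L position)
n=12: L (options 10(W), 6(W) are all W)
n=13: L (options 11(W), 7(W) are all W)
n=14: W (go to 12, an L position)
n=15: W (go to 13, an L position)
n=16: L (options 14(W), 10(W) are all W)
n=17: L (options 15(W), 11(W) are all W)
n=18: W (go to 16, an L position)
n=19: W (go to 17, an L position)
n=20: L (options 18(W), 14(W) are all W)
n=21: L (options 19(W), 15(W) are all W)
n=22: W (go to 20, an L position)
n=23: W (go to 21, an L position)
n=24: L (options 22(W), 18(W) are all W)
n=25: L (options 23(W), 19(W) are all W)
n=26: W (go to 24, an L position)
n=27: W (go to 25, an L position)
n=28: L (options 26(W), 22(W) are all W)
n=29: L (options 27(W), 23(W) are all W)
n=30: W (go to 28, an L position)
n=31: W (go to 29, an L position)
n=32: L (options 30(W), 26(W) are all W)
n=33: L (options 31(W), 27(W) are all W)
n=34: W (go to 32, an L position)
n=35: W (go to 33, an L position)
n=36: L (options 34(W), 30(W) are all W)
n=37: L (options 35(W), 31(W) are all W)
n=38: W (go to 36, an L position)
n=39: W (go to 37, an L position)
n=40: L (options 38(W), 34(W) are all W)
n=41: L (options 39(W), 35(W) are all W)
n=42: W (go to 40, an L position)
n=43: W (go to 41, an L position)
n=44: L (options 42(W), 38(W) are all W)
The losing starting values of n are exactly the entries labelled L in this table (23 of them).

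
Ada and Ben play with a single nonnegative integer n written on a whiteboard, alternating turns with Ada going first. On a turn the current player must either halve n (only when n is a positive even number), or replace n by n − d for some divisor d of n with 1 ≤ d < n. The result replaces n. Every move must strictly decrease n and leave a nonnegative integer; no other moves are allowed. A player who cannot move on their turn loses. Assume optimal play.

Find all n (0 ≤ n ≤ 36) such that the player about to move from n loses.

Positions with no move are L. A position that does have a move is losing for the player to move precisely when every available move leads to a winning position for the opponent. Fill in the labels:
n=0: no move → L
n=1: no move → L
n=2: can move to 1, which is L ⇒ W
n=3: the only move is to 2(W), a W ⇒ L
n=4: can move to 3, which is L ⇒ W
n=5: the only move is to 4(W), a W ⇒ L
n=6: can move to 3, which is L ⇒ W
n=7: the only move is to 6(W), a W ⇒ L
n=8: can move to 7, which is L ⇒ W
n=9: moves to 6(W), 8(W); every one is W ⇒ L
n=10: can move to 5, which is L ⇒ W
n=11: the only move is to 10(W), a W ⇒ L
n=12: can move to 9, which is L ⇒ W
n=13: the only move is to 12(W), a W ⇒ L
n=14: can move to 7, which is L ⇒ W
n=15: moves to 10(W), 12(W), 14(W); every one is W ⇒ L
n=16: can move to 15, which is L ⇒ W
n=17: the only move is to 16(W), a W ⇒ L
n=18: can move to 9, which is L ⇒ W
n=19: the only move is to 18(W), a W ⇒ L
n=20: can move to 15, which is L ⇒ W
n=21: moves to 14(W), 18(W), 20(W); every one is W ⇒ L
n=22: can move to 11, which is L ⇒ W
n=23: the only move is to 22(W), a W ⇒ L
n=24: can move to 21, which is L ⇒ W
n=25: moves to 20(W), 24(W); every one is W ⇒ L
n=26: can move to 13, which is L ⇒ W
n=27: moves to 18(W), 24(W), 26(W); every one is W ⇒ L
n=28: can move to 21, which is L ⇒ W
n=29: the only move is to 28(W), a W ⇒ L
n=30: can move to 15, which is L ⇒ W
n=31: the only move is to 30(W), a W ⇒ L
n=32: can move to 31, which is L ⇒ W
n=33: moves to 22(W), 30(W), 32(W); every one is W ⇒ L
n=34: can move to 17, which is L ⇒ W
n=35: moves to 28(W), 30(W), 34(W); every one is W ⇒ L
n=36: can move to 27, which is L ⇒ W
Reading off the rows marked L gives the requested list; there are 19 such values of n.

0, 1, 3, 5, 7, 9, 11, 13, 15, 17, 19, 21, 23, 25, 27, 29, 31, 33, 35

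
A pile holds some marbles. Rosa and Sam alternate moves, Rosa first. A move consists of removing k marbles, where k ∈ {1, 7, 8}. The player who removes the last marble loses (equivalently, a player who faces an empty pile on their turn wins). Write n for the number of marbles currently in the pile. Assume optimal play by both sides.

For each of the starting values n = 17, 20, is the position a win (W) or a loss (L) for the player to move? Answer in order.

Label each position W (a win for the player to move) or L (a loss). A position with no legal move is W; any other position is W exactly when some move reaches an L, and L when every move reaches a W.
n=0: no move; the opponent has just taken the last marble and therefore loses → W
n=1: only reaches 0(W), which is W → L
n=2: reaches L-position 1 → W
n=3: only reaches 2(W), which is W → L
n=4: reaches L-position 3 → W
n=5: only reaches 4(W), which is W → L
n=6: reaches L-position 5 → W
n=7: only reaches 6(W), 0(W), all W → L
n=8: reaches L-position 7 → W
n=9: reaches L-position 1 → W
n=10: reaches L-position 3 → W
n=11: reaches L-position 3 → W
n=12: reaches L-position 5 → W
n=13: reaches L-position 5 → W
n=14: reaches L-position 7 → W
n=15: reaches L-position 7 → W
n=16: only reaches 15(W), 9(W), 8(W), all W → L
n=17: reaches L-position 16 → W
n=18: only reaches 17(W), 11(W), 10(W), all W → L
n=19: reaches L-position 18 → W
n=20: only reaches 19(W), 13(W), 12(W), all W → L

17: W, 20: L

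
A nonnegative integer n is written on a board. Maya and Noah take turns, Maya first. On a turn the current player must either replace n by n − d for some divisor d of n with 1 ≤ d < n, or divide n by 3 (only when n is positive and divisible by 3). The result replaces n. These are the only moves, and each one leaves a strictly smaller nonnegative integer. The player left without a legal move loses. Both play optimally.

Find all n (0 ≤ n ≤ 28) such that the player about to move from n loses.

0, 1, 4, 7, 9, 11, 13, 15, 17, 19, 23, 25, 28

Use the standard recursion: the mover loses at a terminal position; elsewhere, the mover wins exactly when some move hands the opponent an L position.
n=0: no move → L
n=1: no move → L
n=2: W (go to 1, an L position)
n=3: W (go to 1, an L position)
n=4: L (options 2(W), 3(W) are all W)
n=5: W (go to 4, an L position)
n=6: W (go to 4, an L position)
n=7: L (sole option 6(W) is W)
n=8: W (go to 4, an L position)
n=9: L (options 3(W), 6(W), 8(W) are all W)
n=10: W (go to 9, an L position)
n=11: L (sole option 10(W) is W)
n=12: W (go to 4, an L position)
n=13: L (sole option 12(W) is W)
n=14: W (go to 7, an L position)
n=15: L (options 5(W), 10(W), 12(W), 14(W) are all W)
n=16: W (go to 15, an L position)
n=17: L (sole option 16(W) is W)
n=18: W (go to 9, an L position)
n=19: L (sole option 18(W) is W)
n=20: W (go to 15, an L position)
n=21: W (go to 7, an L position)
n=22: W (go to 11, an L position)
n=23: L (sole option 22(W) is W)
n=24: W (go to 23, an L position)
n=25: L (options 20(W), 24(W) are all W)
n=26: W (go to 13, an L position)
n=27: W (go to 9, an L position)
n=28: L (options 14(W), 21(W), 24(W), 26(W), 27(W) are all W)
Reading off the rows marked L gives the requested list; there are 13 such values of n.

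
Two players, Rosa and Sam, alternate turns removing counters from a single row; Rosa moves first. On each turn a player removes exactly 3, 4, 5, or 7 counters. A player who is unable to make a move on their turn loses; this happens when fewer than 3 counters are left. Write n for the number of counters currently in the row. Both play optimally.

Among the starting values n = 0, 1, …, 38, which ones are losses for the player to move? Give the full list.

0, 1, 2, 10, 11, 12, 20, 21, 22, 30, 31, 32

Build the W/L table. Terminal = L. A non-terminal position is W if it has a move to some L; otherwise it is L.
n=0: no move → L
n=1: no move → L
n=2: no move → L
n=3: W (go to 0, an L position)
n=4: W (go to 1, an L position)
n=5: W (go to 2, an L position)
n=6: W (go to 2, an L position)
n=7: W (go to 2, an L position)
n=8: W (go to 1, an L position)
n=9: W (go to 2, an L position)
n=10: L (options 7(W), 6(W), 5(W), 3(W) are all W)
n=11: L (options 8(W), 7(W), 6(W), 4(W) are all W)
n=12: L (options 9(W), 8(W), 7(W), 5(W) are all W)
n=13: W (go to 10, an L position)
n=14: W (go to 11, an L position)
n=15: W (go to 12, an L position)
n=16: W (go to 12, an L position)
n=17: W (go to 12, an L position)
n=18: W (go to 11, an L position)
n=19: W (go to 12, an L position)
n=20: L (options 17(W), 16(W), 15(W), 13(W) are all W)
n=21: L (options 18(W), 17(W), 16(W), 14(W) are all W)
n=22: L (options 19(W), 18(W), 17(W), 15(W) are all W)
n=23: W (go to 20, an L position)
n=24: W (go to 21, an L position)
n=25: W (go to 22, an L position)
n=26: W (go to 22, an L position)
n=27: W (go to 22, an L position)
n=28: W (go to 21, an L position)
n=29: W (go to 22, an L position)
n=30: L (options 27(W), 26(W), 25(W), 23(W) are all W)
n=31: L (options 28(W), 27(W), 26(W), 24(W) are all W)
n=32: L (options 29(W), 28(W), 27(W), 25(W) are all W)
n=33: W (go to 30, an L position)
n=34: W (go to 31, an L position)
n=35: W (go to 32, an L position)
n=36: W (go to 32, an L position)
n=37: W (go to 32, an L position)
n=38: W (go to 31, an L position)
Reading off the rows marked L gives the requested list; there are 12 such values of n.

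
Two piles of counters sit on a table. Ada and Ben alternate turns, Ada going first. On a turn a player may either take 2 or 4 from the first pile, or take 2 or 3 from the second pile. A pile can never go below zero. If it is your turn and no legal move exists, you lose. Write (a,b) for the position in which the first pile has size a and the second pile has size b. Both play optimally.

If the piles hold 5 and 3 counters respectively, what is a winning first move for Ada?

Use the standard recursion: the mover loses at a terminal position; elsewhere, the mover wins exactly when some move hands the opponent an L position.
No move ever increases a pile, so every position that can arise here has a ≤ 5 and b ≤ 3; it is enough to label the cells with 0 ≤ a ≤ 5 and 0 ≤ b ≤ 3.
Every move lowers a or b (never raises either), so fill the grid row by row in increasing a, and left to right within a row: each cell's successors are then already labelled.
      b=0  b=1  b=2  b=3
a=0:    L    L    W    W
a=1:    L    L    W    W
a=2:    W    W    L    L
a=3:    W    W    L    L
a=4:    W    W    W    W
a=5:    W    W    W    W
Cells with no legal move (terminal, hence L): (0,0), (0,1), (1,0), (1,1).
The remaining L cells, each justified by listing all of its moves:
(2,2): L (options (0,2)(W), (2,0)(W) are all W)
(2,3): L (options (0,3)(W), (2,1)(W), (2,0)(W) are all W)
(3,2): L (options (1,2)(W), (3,0)(W) are all W)
(3,3): L (options (1,3)(W), (3,1)(W), (3,0)(W) are all W)
Every other cell has at least one move into one of the L cells above, so it is W.
From (5,3), the L positions reachable in one move are: (3,3).

Move to (3,3).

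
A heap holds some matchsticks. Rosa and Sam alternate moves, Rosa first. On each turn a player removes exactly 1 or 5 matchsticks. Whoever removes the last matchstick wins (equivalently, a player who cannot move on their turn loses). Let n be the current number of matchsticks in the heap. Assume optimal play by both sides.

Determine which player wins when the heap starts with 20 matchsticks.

Label each position W (a win for the player to move) or L (a loss). A position with no legal move is L; any other position is W exactly when some move reaches an L, and L when every move reaches a W.
n=0: no move → L
n=1: →0(L), so W
n=2: →1(W) only, which is W, so L
n=3: →2(L), so W
n=4: →3(W) only, which is W, so L
n=5: →4(L), so W
n=6: →5(W), 1(W) — all W, so L
n=7: →6(L), so W
n=8: →7(W), 3(W) — all W, so L
n=9: →8(L), so W
n=10: →9(W), 5(W) — all W, so L
n=11: →10(L), so W
n=12: →11(W), 7(W) — all W, so L
n=13: →12(L), so W
n=14: →13(W), 9(W) — all W, so L
n=15: →14(L), so W
n=16: →15(W), 11(W) — all W, so L
n=17: →16(L), so W
n=18: →17(W), 13(W) — all W, so L
n=19: →18(L), so W
n=20: →19(W), 15(W) — all W, so L
The starting position 20 is L: whatever Rosa does, the opponent receives a W position.

Sam wins.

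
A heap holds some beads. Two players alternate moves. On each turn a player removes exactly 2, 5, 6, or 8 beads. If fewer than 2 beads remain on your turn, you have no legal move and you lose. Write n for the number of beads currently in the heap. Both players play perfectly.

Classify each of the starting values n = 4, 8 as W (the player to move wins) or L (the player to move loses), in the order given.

Classify positions by backward induction: terminal positions (no move available) are L. From any other position, the mover wins iff some move reaches an L.
n=0: no move → L
n=1: no move → L
n=2: can move to 0, which is L ⇒ W
n=3: can move to 1, which is L ⇒ W
n=4: the only move is to 2(W), a W ⇒ L
n=5: can move to 0, which is L ⇒ W
n=6: can move to 4, which is L ⇒ W
n=7: can move to 1, which is L ⇒ W
n=8: can move to 0, which is L ⇒ W

4: L, 8: W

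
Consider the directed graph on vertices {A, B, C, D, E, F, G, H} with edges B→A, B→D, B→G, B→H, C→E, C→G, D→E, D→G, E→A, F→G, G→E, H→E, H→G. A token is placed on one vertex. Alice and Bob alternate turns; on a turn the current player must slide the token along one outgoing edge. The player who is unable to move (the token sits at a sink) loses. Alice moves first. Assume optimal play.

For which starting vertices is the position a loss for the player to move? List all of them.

A, G

Classify positions by backward induction: terminal positions (no move available) are L. From any other position, the mover wins iff some move reaches an L.
Every edge goes from a vertex to one that appears earlier in the order A, E, G, H, D, B, F, C, so processing vertices in that order labels each vertex after all of its successors.
A: no outgoing edge → L
E: →A(L), so W
G: →E(W) only, which is W, so L
H: →G(L), so W
D: →G(L), so W
B: →G(L), so W
F: →G(L), so W
C: →G(L), so W
The losing starting vertices are exactly the entries labelled L in this table (2 of them).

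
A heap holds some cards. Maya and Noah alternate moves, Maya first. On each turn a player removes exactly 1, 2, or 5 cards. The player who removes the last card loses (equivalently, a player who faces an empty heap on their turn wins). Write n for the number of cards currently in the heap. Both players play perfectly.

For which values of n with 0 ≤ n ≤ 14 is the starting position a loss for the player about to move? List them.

1, 4, 7, 10, 13

Positions with no move are W. A position that does have a move is losing for the player to move precisely when every available move leads to a winning position for the opponent. Fill in the labels:
n=0: no move; the opponent has just taken the last card and therefore loses → W
n=1: only reaches 0(W), which is W → L
n=2: reaches L-position 1 → W
n=3: reaches L-position 1 → W
n=4: only reaches 3(W), 2(W), all W → L
n=5: reaches L-position 4 → W
n=6: reaches L-position 4 → W
n=7: only reaches 6(W), 5(W), 2(W), all W → L
n=8: reaches L-position 7 → W
n=9: reaches L-position 7 → W
n=10: only reaches 9(W), 8(W), 5(W), all W → L
n=11: reaches L-position 10 → W
n=12: reaches L-position 10 → W
n=13: only reaches 12(W), 11(W), 8(W), all W → L
n=14: reaches L-position 13 → W
The losing starting values of n are exactly the entries labelled L in this table (5 of them).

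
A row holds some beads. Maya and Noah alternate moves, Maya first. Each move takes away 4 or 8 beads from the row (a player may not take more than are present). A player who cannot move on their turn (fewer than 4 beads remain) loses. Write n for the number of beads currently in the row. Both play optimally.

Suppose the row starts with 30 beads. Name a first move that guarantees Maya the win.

Remove 4, leaving 26.

Classify positions by backward induction: terminal positions (no move available) are L. From any other position, the mover wins iff some move reaches an L.
n=0: no move → L
n=1: no move → L
n=2: no move → L
n=3: no move → L
n=4: can move to 0, which is L ⇒ W
n=5: can move to 1, which is L ⇒ W
n=6: can move to 2, which is L ⇒ W
n=7: can move to 3, which is L ⇒ W
n=8: can move to 0, which is L ⇒ W
n=9: can move to 1, which is L ⇒ W
n=10: can move to 2, which is L ⇒ W
n=11: can move to 3, which is L ⇒ W
n=12: moves to 8(W), 4(W); every one is W ⇒ L
n=13: moves to 9(W), 5(W); every one is W ⇒ L
n=14: moves to 10(W), 6(W); every one is W ⇒ L
n=15: moves to 11(W), 7(W); every one is W ⇒ L
n=16: can move to 12, which is L ⇒ W
n=17: can move to 13, which is L ⇒ W
n=18: can move to 14, which is L ⇒ W
n=19: can move to 15, which is L ⇒ W
n=20: can move to 12, which is L ⇒ W
n=21: can move to 13, which is L ⇒ W
n=22: can move to 14, which is L ⇒ W
n=23: can move to 15, which is L ⇒ W
n=24: moves to 20(W), 16(W); every one is W ⇒ L
n=25: moves to 21(W), 17(W); every one is W ⇒ L
n=26: moves to 22(W), 18(W); every one is W ⇒ L
n=27: moves to 23(W), 19(W); every one is W ⇒ L
n=28: can move to 24, which is L ⇒ W
n=29: can move to 25, which is L ⇒ W
n=30: can move to 26, which is L ⇒ W
From 30, the L positions reachable in one move are: 26.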